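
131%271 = 131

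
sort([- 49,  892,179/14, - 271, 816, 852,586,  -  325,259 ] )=[ - 325, - 271,-49, 179/14,  259,586 , 816,  852, 892 ]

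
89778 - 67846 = 21932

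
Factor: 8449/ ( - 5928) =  - 2^( - 3 )*3^( - 1 )  *7^1* 13^( - 1 )*17^1*19^( - 1) * 71^1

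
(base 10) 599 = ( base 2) 1001010111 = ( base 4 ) 21113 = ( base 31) JA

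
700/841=700/841 = 0.83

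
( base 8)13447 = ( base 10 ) 5927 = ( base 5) 142202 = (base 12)351B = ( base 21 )d95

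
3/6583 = 3/6583 = 0.00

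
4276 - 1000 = 3276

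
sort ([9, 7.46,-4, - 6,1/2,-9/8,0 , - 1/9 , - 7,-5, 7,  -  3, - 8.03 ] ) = [ - 8.03, - 7,-6, - 5 , - 4 ,-3 ,  -  9/8 , - 1/9, 0, 1/2,7,7.46,9]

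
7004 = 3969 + 3035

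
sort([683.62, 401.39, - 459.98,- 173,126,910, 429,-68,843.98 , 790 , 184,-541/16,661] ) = [ -459.98, - 173, - 68, - 541/16, 126,  184,  401.39, 429,661,683.62, 790  ,  843.98, 910 ] 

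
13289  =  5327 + 7962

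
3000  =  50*60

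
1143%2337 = 1143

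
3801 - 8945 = - 5144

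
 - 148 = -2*74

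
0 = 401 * 0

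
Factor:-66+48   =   - 2^1 * 3^2 = - 18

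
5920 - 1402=4518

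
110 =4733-4623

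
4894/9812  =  2447/4906 = 0.50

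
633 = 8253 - 7620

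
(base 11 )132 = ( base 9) 183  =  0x9c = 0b10011100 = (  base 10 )156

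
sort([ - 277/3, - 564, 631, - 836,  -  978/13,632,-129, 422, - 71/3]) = [-836 , - 564, - 129 ,- 277/3, - 978/13, - 71/3, 422,631, 632]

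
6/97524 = 1/16254=0.00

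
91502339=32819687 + 58682652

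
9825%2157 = 1197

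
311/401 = 311/401 =0.78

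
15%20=15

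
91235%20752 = 8227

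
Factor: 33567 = 3^1 * 67^1 *167^1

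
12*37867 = 454404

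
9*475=4275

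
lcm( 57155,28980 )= 2057580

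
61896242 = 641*96562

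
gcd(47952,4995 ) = 999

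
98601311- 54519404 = 44081907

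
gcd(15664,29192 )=712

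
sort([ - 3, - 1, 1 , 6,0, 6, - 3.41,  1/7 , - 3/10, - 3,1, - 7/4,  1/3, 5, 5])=[ - 3.41,  -  3, - 3, - 7/4, - 1, - 3/10, 0, 1/7 , 1/3, 1, 1, 5, 5, 6, 6]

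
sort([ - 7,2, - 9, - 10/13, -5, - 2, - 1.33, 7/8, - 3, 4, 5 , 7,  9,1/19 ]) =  [-9, - 7, - 5, - 3,  -  2, - 1.33, - 10/13,1/19,7/8,  2,4,5,7,9] 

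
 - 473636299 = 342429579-816065878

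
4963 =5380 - 417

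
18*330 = 5940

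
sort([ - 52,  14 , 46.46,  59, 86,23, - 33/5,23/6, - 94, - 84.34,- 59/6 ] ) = [ -94 , - 84.34, - 52, - 59/6, - 33/5,23/6, 14, 23, 46.46,59,86]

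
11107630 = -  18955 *( - 586) 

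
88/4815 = 88/4815 = 0.02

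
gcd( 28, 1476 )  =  4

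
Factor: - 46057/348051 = -3^( - 1 ) * 79^1*199^ ( - 1)  =  - 79/597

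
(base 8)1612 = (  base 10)906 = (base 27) 16F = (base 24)1di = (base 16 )38A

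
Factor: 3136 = 2^6 * 7^2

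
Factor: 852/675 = 284/225 = 2^2*3^(-2)*5^( - 2 )*71^1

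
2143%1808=335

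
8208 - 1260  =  6948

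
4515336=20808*217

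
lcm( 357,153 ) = 1071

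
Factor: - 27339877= -27339877^1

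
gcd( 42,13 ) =1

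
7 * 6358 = 44506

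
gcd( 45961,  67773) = 779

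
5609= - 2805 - - 8414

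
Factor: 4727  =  29^1*163^1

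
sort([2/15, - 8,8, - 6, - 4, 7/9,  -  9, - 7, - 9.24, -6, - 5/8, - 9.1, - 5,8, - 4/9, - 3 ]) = [ -9.24, - 9.1, - 9, - 8, - 7,  -  6, - 6 ,-5, - 4, - 3,  -  5/8, - 4/9, 2/15, 7/9,  8,8 ] 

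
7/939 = 7/939 = 0.01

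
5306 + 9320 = 14626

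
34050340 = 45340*751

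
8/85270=4/42635= 0.00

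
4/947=4/947 = 0.00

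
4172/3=1390 + 2/3 = 1390.67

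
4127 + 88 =4215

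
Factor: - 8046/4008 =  - 2^( - 2)*3^2*149^1*167^( - 1) = -1341/668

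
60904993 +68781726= 129686719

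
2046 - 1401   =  645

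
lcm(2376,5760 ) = 190080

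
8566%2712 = 430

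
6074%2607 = 860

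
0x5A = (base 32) 2Q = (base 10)90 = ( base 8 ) 132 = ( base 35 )2k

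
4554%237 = 51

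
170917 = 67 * 2551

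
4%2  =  0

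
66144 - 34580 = 31564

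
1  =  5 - 4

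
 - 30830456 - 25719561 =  - 56550017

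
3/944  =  3/944  =  0.00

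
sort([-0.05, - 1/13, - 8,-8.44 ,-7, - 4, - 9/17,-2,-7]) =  [ - 8.44, - 8, - 7, - 7, - 4 , - 2, - 9/17, - 1/13, - 0.05] 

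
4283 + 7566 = 11849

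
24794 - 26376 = - 1582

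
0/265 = 0 = 0.00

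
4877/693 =7 + 26/693  =  7.04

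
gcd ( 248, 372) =124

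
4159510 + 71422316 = 75581826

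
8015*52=416780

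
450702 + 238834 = 689536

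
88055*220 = 19372100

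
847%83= 17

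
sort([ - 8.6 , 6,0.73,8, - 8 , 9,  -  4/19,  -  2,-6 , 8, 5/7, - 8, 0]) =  [ - 8.6, - 8, - 8 , - 6, - 2, - 4/19, 0, 5/7, 0.73, 6,8, 8, 9]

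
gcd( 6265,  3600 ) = 5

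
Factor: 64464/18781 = 2^4*3^1 * 7^(-1 )*17^1 *79^1*2683^( - 1)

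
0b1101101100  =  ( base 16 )36c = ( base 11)727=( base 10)876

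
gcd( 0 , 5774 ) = 5774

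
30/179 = 30/179 = 0.17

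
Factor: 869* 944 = 2^4*11^1*59^1 * 79^1 = 820336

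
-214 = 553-767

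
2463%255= 168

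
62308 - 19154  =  43154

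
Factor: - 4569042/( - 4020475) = 2^1*  3^1*5^ ( - 2) * 23^1*73^ ( - 1)*113^1*293^1*2203^( - 1 ) 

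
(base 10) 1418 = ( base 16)58A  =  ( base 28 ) 1mi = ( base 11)107a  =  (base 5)21133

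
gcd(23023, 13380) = 1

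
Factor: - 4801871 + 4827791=2^6*3^4 * 5^1 = 25920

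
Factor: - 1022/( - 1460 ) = 7/10  =  2^( - 1)*5^ ( - 1 )*7^1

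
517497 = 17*30441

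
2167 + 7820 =9987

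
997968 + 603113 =1601081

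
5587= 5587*1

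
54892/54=1016  +  14/27= 1016.52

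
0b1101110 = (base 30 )3K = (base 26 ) 46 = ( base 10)110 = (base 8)156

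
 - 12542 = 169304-181846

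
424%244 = 180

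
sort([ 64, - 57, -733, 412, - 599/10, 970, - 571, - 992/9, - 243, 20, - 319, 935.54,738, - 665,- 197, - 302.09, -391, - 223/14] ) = [ - 733, - 665, - 571, - 391, - 319, - 302.09, - 243,-197, - 992/9, - 599/10, - 57, - 223/14, 20,64,412, 738, 935.54, 970 ]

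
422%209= 4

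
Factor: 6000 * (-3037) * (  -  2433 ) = 2^4 * 3^2 * 5^3 * 811^1*3037^1 = 44334126000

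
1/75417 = 1/75417 = 0.00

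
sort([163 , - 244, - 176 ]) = [ - 244,  -  176,  163]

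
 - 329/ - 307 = 1+ 22/307 = 1.07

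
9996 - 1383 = 8613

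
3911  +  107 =4018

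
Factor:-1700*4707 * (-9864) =78930741600= 2^5*3^4*5^2*17^1*137^1*523^1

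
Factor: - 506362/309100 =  - 901/550 =- 2^( - 1 )*5^( - 2 )*11^( - 1 ) * 17^1*53^1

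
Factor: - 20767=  - 19^1*1093^1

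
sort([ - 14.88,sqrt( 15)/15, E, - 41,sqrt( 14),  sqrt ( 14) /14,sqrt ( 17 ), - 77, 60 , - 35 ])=[ - 77, - 41,  -  35, -14.88,sqrt ( 15)/15, sqrt( 14)/14,E,sqrt( 14),sqrt( 17) , 60 ]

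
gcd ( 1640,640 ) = 40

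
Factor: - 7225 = - 5^2 * 17^2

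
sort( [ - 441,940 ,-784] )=[ - 784,  -  441, 940] 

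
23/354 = 23/354  =  0.06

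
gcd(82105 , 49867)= 1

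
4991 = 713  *7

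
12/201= 4/67 = 0.06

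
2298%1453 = 845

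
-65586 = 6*( - 10931 ) 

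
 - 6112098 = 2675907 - 8788005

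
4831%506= 277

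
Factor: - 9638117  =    -  31^1*73^1*4259^1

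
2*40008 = 80016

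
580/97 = 5 + 95/97 = 5.98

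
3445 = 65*53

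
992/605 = 992/605 = 1.64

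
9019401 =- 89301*(-101)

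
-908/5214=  - 1 + 2153/2607= - 0.17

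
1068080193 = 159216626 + 908863567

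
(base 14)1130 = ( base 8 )5646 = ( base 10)2982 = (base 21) 6G0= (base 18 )93C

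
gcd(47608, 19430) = 2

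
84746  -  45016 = 39730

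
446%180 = 86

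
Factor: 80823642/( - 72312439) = - 2^1*3^1*227^( - 1)*397^1*33931^1*318557^( - 1)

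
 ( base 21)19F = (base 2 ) 1010000101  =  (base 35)IF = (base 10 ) 645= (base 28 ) n1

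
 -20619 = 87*( - 237)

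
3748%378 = 346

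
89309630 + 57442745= 146752375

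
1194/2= 597=597.00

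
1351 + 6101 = 7452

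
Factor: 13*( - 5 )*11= - 5^1*11^1*13^1=- 715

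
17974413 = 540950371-522975958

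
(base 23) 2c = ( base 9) 64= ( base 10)58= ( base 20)2I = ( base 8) 72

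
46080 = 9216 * 5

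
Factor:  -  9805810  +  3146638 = -2^2*3^5*13^1*17^1*31^1 = - 6659172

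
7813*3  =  23439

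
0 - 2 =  - 2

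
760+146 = 906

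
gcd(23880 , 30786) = 6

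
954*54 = 51516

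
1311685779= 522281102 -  - 789404677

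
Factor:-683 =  - 683^1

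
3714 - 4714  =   - 1000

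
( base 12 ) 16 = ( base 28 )I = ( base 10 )18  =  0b10010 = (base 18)10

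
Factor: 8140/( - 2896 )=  -2035/724 = -  2^(-2)*5^1 * 11^1 * 37^1*181^( - 1) 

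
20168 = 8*2521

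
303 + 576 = 879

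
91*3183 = 289653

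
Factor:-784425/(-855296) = 2^( - 8 )*3^1 * 5^2*13^ (-1)*257^( - 1)*10459^1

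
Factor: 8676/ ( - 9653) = -2^2*3^2 * 7^ ( - 2 )*197^( - 1)  *  241^1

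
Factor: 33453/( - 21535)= - 567/365 = - 3^4*5^( - 1)*7^1*73^( - 1 )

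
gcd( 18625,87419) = 1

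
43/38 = 1 + 5/38   =  1.13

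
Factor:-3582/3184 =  - 2^( -3 )*3^2   =  - 9/8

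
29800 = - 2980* ( - 10)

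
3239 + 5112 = 8351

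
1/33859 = 1/33859 = 0.00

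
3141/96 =32 +23/32= 32.72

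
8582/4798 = 1  +  1892/2399=1.79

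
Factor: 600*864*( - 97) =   -  2^8*3^4*5^2 *97^1= - 50284800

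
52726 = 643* 82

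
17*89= 1513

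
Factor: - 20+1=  - 19^1 = -19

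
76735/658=76735/658   =  116.62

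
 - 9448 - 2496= - 11944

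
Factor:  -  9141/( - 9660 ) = 2^( - 2)*5^( - 1)*7^( - 1) * 11^1* 23^( - 1 )*277^1 = 3047/3220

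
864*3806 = 3288384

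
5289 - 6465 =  - 1176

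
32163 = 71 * 453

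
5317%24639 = 5317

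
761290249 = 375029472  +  386260777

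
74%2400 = 74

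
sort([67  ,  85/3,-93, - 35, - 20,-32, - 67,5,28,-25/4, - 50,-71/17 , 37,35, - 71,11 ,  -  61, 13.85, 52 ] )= [-93 ,-71, - 67, - 61, - 50, - 35, - 32, - 20,-25/4,-71/17,5,  11, 13.85, 28, 85/3, 35,37, 52, 67 ] 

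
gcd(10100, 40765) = 5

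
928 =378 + 550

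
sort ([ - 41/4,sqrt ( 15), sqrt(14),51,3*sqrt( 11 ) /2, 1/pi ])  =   [ - 41/4, 1/pi,sqrt( 14),sqrt (15),3*sqrt(11) /2, 51]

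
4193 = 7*599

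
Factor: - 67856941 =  - 67856941^1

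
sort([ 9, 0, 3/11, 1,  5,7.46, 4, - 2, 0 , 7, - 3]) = [-3, - 2, 0, 0,  3/11,1, 4, 5 , 7,7.46, 9] 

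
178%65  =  48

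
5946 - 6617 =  - 671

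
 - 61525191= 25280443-86805634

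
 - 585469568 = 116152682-701622250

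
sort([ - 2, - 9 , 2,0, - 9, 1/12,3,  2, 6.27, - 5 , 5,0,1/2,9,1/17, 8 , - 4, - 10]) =[ - 10,- 9, - 9, - 5, - 4 , - 2 , 0,0, 1/17,1/12, 1/2 , 2,2 , 3 , 5, 6.27 , 8, 9]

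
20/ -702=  - 10/351 = - 0.03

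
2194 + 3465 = 5659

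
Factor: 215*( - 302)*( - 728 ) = 47269040  =  2^4*5^1*7^1*13^1*43^1 * 151^1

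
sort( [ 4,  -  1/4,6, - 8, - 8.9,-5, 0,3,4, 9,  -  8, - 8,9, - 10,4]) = [ - 10,-8.9,-8, -8,  -  8, -5,- 1/4,0,3,4, 4, 4,6, 9,9 ]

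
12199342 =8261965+3937377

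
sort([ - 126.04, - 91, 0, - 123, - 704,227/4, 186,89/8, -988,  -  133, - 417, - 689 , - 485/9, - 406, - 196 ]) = [ - 988, - 704 , - 689,  -  417, - 406, - 196, -133, - 126.04 , - 123, - 91, - 485/9, 0 , 89/8,227/4,186]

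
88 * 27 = 2376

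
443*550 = 243650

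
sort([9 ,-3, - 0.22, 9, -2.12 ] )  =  [ - 3 , - 2.12, - 0.22,  9, 9]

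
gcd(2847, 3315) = 39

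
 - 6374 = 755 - 7129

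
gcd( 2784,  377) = 29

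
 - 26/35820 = -1 + 17897/17910=-0.00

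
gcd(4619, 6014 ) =31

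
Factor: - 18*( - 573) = 2^1*3^3*191^1 = 10314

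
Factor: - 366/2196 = -2^(  -  1)* 3^(-1) = -1/6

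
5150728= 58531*88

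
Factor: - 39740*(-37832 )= 1503443680 = 2^5*5^1 *1987^1*4729^1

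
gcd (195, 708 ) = 3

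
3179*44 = 139876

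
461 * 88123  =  40624703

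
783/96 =8 + 5/32 =8.16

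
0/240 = 0 = 0.00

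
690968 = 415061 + 275907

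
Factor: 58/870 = 1/15=3^( - 1)*5^( - 1 ) 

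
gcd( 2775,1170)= 15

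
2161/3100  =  2161/3100  =  0.70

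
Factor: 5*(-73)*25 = -9125 = -5^3*73^1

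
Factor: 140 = 2^2*5^1*7^1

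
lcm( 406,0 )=0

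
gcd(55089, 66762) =9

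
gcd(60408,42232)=8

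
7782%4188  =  3594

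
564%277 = 10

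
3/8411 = 3/8411 = 0.00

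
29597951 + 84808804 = 114406755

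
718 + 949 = 1667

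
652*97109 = 63315068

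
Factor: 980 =2^2 *5^1*7^2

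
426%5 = 1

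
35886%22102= 13784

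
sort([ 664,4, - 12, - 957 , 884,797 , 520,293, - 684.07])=[ - 957, - 684.07,- 12,4, 293,520, 664, 797, 884]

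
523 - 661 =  - 138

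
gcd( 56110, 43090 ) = 310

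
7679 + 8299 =15978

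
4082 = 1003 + 3079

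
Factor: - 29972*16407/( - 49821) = 163916868/16607 =2^2*3^1*59^1*127^1*1823^1*16607^(-1 )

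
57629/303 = 190+ 59/303 = 190.19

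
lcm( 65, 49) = 3185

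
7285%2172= 769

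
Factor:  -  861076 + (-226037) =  - 3^1*362371^1 = -1087113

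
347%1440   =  347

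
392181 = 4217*93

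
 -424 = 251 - 675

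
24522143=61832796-37310653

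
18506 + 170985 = 189491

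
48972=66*742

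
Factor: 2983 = 19^1 * 157^1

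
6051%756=3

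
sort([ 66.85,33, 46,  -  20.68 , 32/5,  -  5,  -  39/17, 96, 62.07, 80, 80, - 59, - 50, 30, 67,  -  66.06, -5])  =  [ - 66.06, - 59, - 50,-20.68,-5, - 5,- 39/17, 32/5, 30, 33, 46,62.07,66.85, 67, 80, 80,96] 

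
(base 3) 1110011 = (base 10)1057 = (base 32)111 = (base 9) 1404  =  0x421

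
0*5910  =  0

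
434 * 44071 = 19126814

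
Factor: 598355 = 5^1*119671^1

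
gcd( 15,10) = 5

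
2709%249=219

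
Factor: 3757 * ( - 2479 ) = -13^1*17^2*37^1 * 67^1 = -9313603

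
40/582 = 20/291  =  0.07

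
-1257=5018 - 6275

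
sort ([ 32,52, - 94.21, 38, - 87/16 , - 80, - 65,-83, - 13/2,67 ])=[ - 94.21, - 83, -80, - 65, - 13/2, - 87/16, 32,38, 52 , 67]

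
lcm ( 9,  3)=9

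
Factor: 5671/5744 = 2^ ( - 4 )*53^1*107^1 *359^(  -  1)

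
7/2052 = 7/2052 = 0.00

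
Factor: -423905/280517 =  - 5^1*17^( - 1 ) * 29^( - 1 )*149^1 = - 745/493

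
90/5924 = 45/2962 = 0.02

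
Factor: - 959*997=  -  956123 =-7^1*137^1*997^1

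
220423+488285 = 708708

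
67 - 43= 24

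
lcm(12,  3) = 12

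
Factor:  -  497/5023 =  - 7^1 *71^1*5023^( - 1 ) 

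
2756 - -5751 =8507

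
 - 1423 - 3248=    - 4671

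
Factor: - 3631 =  - 3631^1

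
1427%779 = 648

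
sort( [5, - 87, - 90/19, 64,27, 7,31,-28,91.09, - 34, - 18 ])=[ - 87, - 34, - 28, - 18, - 90/19, 5, 7,  27,31,64, 91.09] 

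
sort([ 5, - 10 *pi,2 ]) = [ -10*pi, 2, 5] 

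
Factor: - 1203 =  - 3^1*401^1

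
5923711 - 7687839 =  - 1764128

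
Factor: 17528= 2^3*7^1*313^1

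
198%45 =18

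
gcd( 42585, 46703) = 1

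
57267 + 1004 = 58271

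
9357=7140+2217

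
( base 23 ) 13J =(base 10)617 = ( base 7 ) 1541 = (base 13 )386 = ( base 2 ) 1001101001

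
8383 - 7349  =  1034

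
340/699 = 340/699 = 0.49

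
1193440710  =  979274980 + 214165730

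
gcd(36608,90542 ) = 2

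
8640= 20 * 432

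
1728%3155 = 1728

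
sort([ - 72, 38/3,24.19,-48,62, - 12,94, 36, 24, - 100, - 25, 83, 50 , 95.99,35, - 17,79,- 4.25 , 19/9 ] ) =[-100, - 72,-48, - 25,-17,  -  12,- 4.25,  19/9, 38/3,24, 24.19, 35,36, 50, 62,79, 83, 94,95.99]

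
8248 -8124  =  124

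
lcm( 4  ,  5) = 20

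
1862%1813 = 49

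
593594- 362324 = 231270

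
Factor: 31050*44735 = 1389021750 = 2^1*3^3*5^3*23^2*389^1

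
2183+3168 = 5351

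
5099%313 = 91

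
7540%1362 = 730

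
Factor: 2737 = 7^1 * 17^1  *  23^1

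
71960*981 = 70592760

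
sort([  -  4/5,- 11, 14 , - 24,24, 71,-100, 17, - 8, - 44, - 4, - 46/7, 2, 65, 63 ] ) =[ - 100, - 44, - 24 , - 11,  -  8,-46/7, - 4, - 4/5,2 , 14, 17, 24, 63, 65, 71]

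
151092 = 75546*2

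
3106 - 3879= - 773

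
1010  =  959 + 51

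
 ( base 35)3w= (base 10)137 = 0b10001001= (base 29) 4l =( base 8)211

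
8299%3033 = 2233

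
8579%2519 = 1022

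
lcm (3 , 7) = 21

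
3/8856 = 1/2952 = 0.00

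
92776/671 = 92776/671 = 138.27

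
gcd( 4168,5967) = 1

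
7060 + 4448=11508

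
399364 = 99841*4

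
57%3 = 0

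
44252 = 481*92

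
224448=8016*28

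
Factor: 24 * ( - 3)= - 2^3*3^2 = -72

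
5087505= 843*6035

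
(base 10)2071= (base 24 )3e7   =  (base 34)1QV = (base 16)817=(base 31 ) 24p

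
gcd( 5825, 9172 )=1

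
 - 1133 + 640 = - 493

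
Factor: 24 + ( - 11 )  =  13 = 13^1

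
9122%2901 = 419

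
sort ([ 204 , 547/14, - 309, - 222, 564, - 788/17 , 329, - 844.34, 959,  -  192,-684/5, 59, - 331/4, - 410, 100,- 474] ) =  [-844.34, - 474, - 410, - 309,  -  222,  -  192, - 684/5, - 331/4, - 788/17, 547/14,  59, 100 , 204,329,564,959]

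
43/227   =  43/227 = 0.19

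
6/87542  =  3/43771 = 0.00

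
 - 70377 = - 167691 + 97314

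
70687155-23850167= 46836988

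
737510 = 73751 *10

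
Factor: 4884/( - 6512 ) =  -3/4=-2^( - 2 ) * 3^1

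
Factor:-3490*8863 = - 2^1  *5^1*349^1*8863^1 = - 30931870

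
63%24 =15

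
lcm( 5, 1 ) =5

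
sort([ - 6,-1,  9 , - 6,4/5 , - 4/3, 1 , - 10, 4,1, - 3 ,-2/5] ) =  [ - 10, -6, - 6 , - 3, - 4/3,-1 , - 2/5,  4/5 , 1, 1, 4,  9 ] 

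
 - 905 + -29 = -934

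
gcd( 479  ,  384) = 1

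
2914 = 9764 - 6850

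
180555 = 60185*3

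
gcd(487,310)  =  1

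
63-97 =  - 34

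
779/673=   779/673  =  1.16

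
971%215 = 111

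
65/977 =65/977=0.07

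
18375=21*875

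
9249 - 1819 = 7430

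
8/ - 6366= - 4/3183 = - 0.00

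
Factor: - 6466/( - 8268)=2^( - 1)*3^( - 1) * 13^( - 1)*61^1 = 61/78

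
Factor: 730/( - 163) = -2^1*5^1*73^1*163^ ( - 1 ) 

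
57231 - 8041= 49190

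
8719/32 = 272 +15/32 = 272.47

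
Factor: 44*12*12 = 6336 = 2^6*3^2*11^1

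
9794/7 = 1399 + 1/7 = 1399.14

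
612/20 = 30 + 3/5 = 30.60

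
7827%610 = 507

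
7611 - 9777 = - 2166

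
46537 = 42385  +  4152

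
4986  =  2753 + 2233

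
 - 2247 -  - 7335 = 5088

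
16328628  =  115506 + 16213122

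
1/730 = 1/730  =  0.00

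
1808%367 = 340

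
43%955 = 43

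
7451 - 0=7451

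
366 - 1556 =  - 1190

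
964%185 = 39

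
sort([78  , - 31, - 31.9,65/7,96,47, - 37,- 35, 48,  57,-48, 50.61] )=[ - 48, - 37,  -  35, - 31.9,-31, 65/7, 47,  48, 50.61,57, 78,96] 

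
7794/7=7794/7 = 1113.43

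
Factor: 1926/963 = 2^1 = 2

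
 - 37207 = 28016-65223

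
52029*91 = 4734639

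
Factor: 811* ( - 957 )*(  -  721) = 3^1*7^1*11^1*29^1*103^1*811^1 = 559587567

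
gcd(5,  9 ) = 1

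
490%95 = 15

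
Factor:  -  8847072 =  - 2^5*3^2*13^1*17^1* 139^1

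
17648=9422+8226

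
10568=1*10568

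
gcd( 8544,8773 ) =1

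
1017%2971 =1017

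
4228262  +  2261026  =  6489288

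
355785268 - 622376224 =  - 266590956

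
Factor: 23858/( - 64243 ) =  - 2^1 * 17^ ( - 1)*79^1*151^1*3779^( -1 ) 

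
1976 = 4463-2487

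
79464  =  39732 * 2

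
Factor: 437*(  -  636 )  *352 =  - 97832064 = - 2^7  *3^1*11^1*19^1*23^1*53^1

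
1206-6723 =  - 5517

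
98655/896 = 98655/896  =  110.11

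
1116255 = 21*53155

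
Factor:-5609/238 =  - 2^(-1 )*7^(- 1)*17^(  -  1)*71^1*79^1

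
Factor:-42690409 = -229^1 * 277^1*673^1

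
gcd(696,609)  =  87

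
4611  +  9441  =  14052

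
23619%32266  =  23619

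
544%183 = 178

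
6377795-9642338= - 3264543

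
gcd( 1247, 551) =29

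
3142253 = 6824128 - 3681875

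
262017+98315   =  360332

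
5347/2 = 5347/2 = 2673.50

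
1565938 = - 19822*( - 79)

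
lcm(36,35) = 1260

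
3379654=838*4033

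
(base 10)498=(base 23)lf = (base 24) KI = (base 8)762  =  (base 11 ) 413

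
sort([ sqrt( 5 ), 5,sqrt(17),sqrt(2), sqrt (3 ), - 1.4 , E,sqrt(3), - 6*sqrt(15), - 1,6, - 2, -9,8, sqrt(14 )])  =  [  -  6 *sqrt( 15), - 9, - 2, - 1.4, - 1,sqrt(2), sqrt(3),sqrt(3),sqrt ( 5), E,  sqrt(14 ), sqrt( 17), 5, 6, 8 ]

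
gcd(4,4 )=4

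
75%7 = 5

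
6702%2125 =327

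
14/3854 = 7/1927 = 0.00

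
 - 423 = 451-874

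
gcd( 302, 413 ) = 1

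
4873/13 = 374 + 11/13 = 374.85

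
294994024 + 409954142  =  704948166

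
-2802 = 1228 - 4030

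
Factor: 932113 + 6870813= 7802926=2^1*3901463^1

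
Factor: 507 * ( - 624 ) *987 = - 2^4*3^3*7^1 * 13^3*47^1= -312255216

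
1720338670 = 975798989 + 744539681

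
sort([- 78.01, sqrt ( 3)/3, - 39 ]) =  [ - 78.01, - 39, sqrt( 3 ) /3 ] 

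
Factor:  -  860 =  - 2^2*5^1 * 43^1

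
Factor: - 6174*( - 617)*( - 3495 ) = - 13313706210 = -  2^1*3^3*5^1*7^3*233^1*617^1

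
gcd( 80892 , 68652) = 36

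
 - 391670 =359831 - 751501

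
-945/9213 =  - 1 + 2756/3071 = -0.10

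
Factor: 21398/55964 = 13/34 = 2^( - 1 )*13^1*17^(-1 )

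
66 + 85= 151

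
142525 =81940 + 60585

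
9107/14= 650+1/2= 650.50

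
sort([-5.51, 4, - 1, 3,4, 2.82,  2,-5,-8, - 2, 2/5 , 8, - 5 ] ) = [ - 8, - 5.51,  -  5, - 5,-2 ,  -  1, 2/5, 2,2.82, 3,4, 4, 8] 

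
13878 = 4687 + 9191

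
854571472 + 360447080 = 1215018552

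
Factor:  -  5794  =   - 2^1*2897^1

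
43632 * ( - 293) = -12784176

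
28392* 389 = 11044488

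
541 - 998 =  - 457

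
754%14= 12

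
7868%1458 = 578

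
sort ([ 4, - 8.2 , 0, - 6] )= [ - 8.2, - 6, 0,4 ]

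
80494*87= 7002978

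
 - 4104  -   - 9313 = 5209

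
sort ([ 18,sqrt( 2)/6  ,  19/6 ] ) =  [ sqrt (2) /6,19/6,18 ] 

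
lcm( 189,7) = 189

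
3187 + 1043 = 4230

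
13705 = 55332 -41627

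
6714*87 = 584118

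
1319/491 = 1319/491 = 2.69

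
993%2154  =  993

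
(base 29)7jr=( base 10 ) 6465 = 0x1941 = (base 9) 8773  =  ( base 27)8NC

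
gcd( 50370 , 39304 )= 2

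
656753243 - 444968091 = 211785152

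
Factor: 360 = 2^3*3^2*5^1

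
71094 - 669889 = -598795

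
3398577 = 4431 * 767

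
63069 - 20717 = 42352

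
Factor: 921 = 3^1 * 307^1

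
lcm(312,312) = 312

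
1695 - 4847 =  - 3152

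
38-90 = - 52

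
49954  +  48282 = 98236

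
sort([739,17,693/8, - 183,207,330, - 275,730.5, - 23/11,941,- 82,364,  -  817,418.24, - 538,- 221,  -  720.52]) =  [ - 817, - 720.52, - 538, - 275, - 221 , - 183, - 82 ,  -  23/11,  17,693/8,207,330,364,418.24,730.5,739,941]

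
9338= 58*161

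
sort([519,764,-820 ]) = [ - 820,519, 764]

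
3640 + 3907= 7547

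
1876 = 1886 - 10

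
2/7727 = 2/7727  =  0.00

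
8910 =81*110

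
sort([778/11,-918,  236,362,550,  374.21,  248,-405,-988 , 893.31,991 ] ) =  [  -  988,  -  918, - 405,778/11, 236, 248, 362,374.21,550,893.31, 991 ] 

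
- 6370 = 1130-7500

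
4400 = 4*1100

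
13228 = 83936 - 70708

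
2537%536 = 393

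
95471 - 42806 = 52665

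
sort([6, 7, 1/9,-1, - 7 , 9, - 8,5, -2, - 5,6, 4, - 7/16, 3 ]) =[-8 , - 7,-5 , - 2, - 1, - 7/16,1/9,3,4,  5, 6, 6, 7,9]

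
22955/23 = 22955/23 = 998.04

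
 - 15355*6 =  - 92130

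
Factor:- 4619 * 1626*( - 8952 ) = 67233942288 = 2^4*3^2*31^1*149^1*271^1*373^1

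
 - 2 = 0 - 2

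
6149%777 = 710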